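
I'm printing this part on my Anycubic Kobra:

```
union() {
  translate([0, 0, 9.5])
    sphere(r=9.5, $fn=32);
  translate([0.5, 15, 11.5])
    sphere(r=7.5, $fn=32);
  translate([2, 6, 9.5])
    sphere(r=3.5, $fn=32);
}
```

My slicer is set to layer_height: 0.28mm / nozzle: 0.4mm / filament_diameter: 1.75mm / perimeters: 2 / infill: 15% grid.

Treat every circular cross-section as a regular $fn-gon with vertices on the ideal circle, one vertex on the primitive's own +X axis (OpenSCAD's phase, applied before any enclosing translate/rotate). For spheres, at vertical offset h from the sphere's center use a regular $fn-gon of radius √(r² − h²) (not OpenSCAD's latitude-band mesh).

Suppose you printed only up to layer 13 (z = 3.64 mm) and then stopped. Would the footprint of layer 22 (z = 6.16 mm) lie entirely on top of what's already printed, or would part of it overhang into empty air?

part overhangs

Compare the two slices. At z = 3.64: the sphere: section is a regular 32-gon, circumradius = √(r²−h²) = √(9.5²−5.86²) = 7.477 (area = (32/2)·7.477²·sin(360°/32) = 174.52 mm²); the sphere at (0.5, 15) is absent (|z−center|=7.860 > r=7.5); the sphere at (2, 6) is absent (|z−center|=5.860 > r=3.5); Merging all regions: only the r=9.5 sphere is present, so the union is just that shape — area = 174.52 mm². At z = 6.16: the r=9.5 sphere contributes a regular 32-gon of circumradius √(9.5²−3.34²) = 8.894 (area = (32/2)·8.894²·sin(360°/32) = 246.89 mm²); the r=7.5 sphere at (0.5, 15) contributes a regular 32-gon of circumradius √(7.5²−5.34²) = 5.266 (area = (32/2)·5.266²·sin(360°/32) = 86.57 mm²); the r=3.5 sphere at (2, 6) slices to a regular 32-gon of circumradius 1.046 (√(r²−h²) with h=3.34 from center) (area = (32/2)·1.046²·sin(360°/32) = 3.42 mm²); Taking the union: the regions partially overlap — summed areas 336.88 mm² minus the doubly-counted overlap 3.42 mm² gives 333.46 mm² — area = 333.46 mm². Checking containment: at z = 6.16 the cross-section extends beyond the z = 3.64 cross-section by about 158.94 mm².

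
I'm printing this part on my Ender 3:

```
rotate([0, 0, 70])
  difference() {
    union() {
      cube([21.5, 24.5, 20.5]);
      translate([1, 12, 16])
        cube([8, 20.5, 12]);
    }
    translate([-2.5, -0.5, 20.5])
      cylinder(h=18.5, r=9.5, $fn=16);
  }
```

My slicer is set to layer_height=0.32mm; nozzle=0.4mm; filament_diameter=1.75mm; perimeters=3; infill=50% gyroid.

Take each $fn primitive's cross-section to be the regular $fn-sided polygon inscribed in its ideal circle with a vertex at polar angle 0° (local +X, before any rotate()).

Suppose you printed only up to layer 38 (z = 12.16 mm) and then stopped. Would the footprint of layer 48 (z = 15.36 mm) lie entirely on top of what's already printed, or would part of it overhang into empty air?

entirely on top

Compare the two slices. At z = 12.16: the 21.5×24.5 cube contributes its full rectangle (area 526.75 mm²); the cube at (1, 12) is not intersected at this z (z outside [16, 28]); Combining (union): only the 21.5×24.5 cube is present, so the union is just that shape — area = 526.75 mm²; the cylinder at (-2.5, -0.5) is not intersected at this z (z outside [20.5, 39]); Taking the first minus the rest: none of the subtracted shapes is present at this height, so that combined region is unchanged — area = 526.75 mm²; (rotated 70° about Z; rotation is an isometry so areas/perimeters/island counts are preserved). At z = 15.36: the cube is present — its section is the full 21.5×24.5 rectangle (area 526.75 mm²); the cube at (1, 12) is not intersected at this z (z outside [16, 28]); Taking the union: only the 21.5×24.5 cube is present, so the union is just that shape — area = 526.75 mm²; the cylinder at (-2.5, -0.5) is absent (z outside [20.5, 39]); After the difference (first − rest): none of the subtracted shapes is present at this height, so the result so far is unchanged — area = 526.75 mm²; (whole slice rotated 70° about Z — lengths, areas and connectivity unchanged). Checking containment: the cross-section at z = 15.36 is a subset of the cross-section at z = 12.16.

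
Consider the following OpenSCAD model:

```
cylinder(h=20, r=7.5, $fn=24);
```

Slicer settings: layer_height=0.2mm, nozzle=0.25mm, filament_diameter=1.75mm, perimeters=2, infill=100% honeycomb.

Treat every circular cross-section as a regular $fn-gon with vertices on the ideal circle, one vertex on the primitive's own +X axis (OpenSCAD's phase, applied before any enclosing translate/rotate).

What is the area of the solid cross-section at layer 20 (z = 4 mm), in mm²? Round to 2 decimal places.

174.70 mm²

At z = 4 mm: the cylinder: section is a regular 24-gon, circumradius r=7.5 (area = (24/2)·7.500²·sin(360°/24) = 174.70 mm²). Overall, the cross-section is a single solid region. Net area = 174.70 mm².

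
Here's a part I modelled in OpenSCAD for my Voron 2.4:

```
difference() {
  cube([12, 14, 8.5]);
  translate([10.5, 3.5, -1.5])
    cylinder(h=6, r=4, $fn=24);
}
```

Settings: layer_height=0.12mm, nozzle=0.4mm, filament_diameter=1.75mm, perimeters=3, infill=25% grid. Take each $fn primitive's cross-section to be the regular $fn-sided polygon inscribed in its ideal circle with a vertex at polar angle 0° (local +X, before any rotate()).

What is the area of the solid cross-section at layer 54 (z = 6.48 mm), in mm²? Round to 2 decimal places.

At z = 6.48 mm: the 12×14 cube contributes its full rectangle (area 168.00 mm²); the cylinder at (10.5, 3.5) is not intersected at this z (z outside [-1.5, 4.5]); Subtracting the remaining from the first: none of the subtracted shapes is present at this height, so the 12×14 cube is unchanged — area = 168.00 mm². Overall, the cross-section is a single solid region. Net area = 168.00 mm².

168.00 mm²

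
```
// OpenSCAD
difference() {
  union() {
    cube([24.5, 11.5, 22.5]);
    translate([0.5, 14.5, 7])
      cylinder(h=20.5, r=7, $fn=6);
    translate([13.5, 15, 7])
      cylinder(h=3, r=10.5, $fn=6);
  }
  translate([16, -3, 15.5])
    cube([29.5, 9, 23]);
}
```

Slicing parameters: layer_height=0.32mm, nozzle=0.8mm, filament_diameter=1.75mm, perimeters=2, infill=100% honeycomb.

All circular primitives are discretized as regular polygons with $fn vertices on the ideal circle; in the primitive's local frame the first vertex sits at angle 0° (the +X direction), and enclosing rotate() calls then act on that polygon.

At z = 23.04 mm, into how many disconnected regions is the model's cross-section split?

At z = 23.04 mm: the cube is not intersected at this z (z outside [0, 22.5]); the r=7 cylinder at (0.5, 14.5) contributes a regular 6-gon of circumradius 7; the cylinder at (13.5, 15) does not reach this height (z outside [7, 10]); Merging all regions: only the r=7 cylinder at (0.5, 14.5) is present, so the union is just that shape — 1 connected region; the cube at (16, -3) is present — its section is the full 29.5×9 rectangle; Taking the first minus the rest: starting from the result so far, the 29.5×9 cube at (16, -3) misses the remaining region (no effect) — 1 connected region. The result has 1 disconnected region.

1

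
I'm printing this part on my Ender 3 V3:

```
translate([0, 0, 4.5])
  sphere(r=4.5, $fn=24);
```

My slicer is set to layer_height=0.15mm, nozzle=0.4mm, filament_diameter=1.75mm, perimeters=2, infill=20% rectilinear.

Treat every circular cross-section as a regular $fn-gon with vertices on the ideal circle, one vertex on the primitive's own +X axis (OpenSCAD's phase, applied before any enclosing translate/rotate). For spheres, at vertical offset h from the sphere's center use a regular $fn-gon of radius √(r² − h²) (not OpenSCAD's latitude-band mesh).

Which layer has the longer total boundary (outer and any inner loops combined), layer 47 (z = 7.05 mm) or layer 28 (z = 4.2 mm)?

Layer 47 (z = 7.05): the r=4.5 sphere contributes a regular 24-gon of circumradius √(4.5²−2.55²) = 3.708 (perimeter = 2·24·3.708·sin(180°/24) = 23.23 mm). So its perimeter = 23.23 mm. Layer 28 (z = 4.2): the r=4.5 sphere slices to a regular 24-gon of circumradius 4.490 (√(r²−h²) with h=0.3 from center) (perimeter = 2·24·4.490·sin(180°/24) = 28.13 mm). So its perimeter = 28.13 mm. Layer 28 is larger (28.13 vs 23.23 mm).

layer 28 (z = 4.2 mm)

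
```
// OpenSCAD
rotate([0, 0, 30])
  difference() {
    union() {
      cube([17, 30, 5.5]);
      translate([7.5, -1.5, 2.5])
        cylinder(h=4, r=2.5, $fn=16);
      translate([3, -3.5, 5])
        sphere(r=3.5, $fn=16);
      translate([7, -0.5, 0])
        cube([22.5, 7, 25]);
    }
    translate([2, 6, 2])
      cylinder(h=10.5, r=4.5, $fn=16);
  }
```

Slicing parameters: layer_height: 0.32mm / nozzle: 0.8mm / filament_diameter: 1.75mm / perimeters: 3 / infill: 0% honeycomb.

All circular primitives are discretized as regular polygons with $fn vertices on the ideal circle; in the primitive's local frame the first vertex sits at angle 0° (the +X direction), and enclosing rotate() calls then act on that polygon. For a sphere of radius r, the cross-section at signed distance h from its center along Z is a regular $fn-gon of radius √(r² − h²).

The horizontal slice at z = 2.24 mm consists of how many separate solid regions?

At z = 2.24 mm: the cube is present — its section is the full 17×30 rectangle; the cylinder at (7.5, -1.5) is absent (z outside [2.5, 6.5]); the r=3.5 sphere at (3, -3.5) contributes a regular 16-gon of circumradius √(3.5²−2.76²) = 2.152; the cube at (7, -0.5) (footprint 22.5×7) is included at this height; Taking the union: the regions partially overlap (shared area 65.00 mm²), so overlapping operands fuse into one piece — 2 connected regions; the r=4.5 cylinder at (2, 6) contributes a regular 16-gon of circumradius 4.5; Subtracting the remaining from the first: starting from that combined region, the r=4.5 cylinder at (2, 6) partially overlaps it — only the 48.17 mm² overlap (of its 61.99 mm²) is removed, clipping the outline — 2 connected regions; (rotated 30° about Z; rotation is an isometry so areas/perimeters/island counts are preserved). The result has 2 disconnected regions.

2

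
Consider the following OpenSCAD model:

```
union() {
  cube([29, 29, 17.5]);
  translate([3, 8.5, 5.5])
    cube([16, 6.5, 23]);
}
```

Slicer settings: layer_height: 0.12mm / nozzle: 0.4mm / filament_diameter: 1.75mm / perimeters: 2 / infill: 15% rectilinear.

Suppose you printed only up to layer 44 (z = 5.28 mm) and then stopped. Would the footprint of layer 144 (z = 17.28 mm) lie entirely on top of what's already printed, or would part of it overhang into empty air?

Compare the two slices. At z = 5.28: the 29×29 cube contributes its full rectangle (area 841.00 mm²); the cube at (3, 8.5) is not intersected at this z (z outside [5.5, 28.5]); Combining (union): only the 29×29 cube is present, so the union is just that shape — area = 841.00 mm². At z = 17.28: the cube is present — its section is the full 29×29 rectangle (area 841.00 mm²); the cube at (3, 8.5) (footprint 16×6.5) is included at this height (area 104.00 mm²); Taking the union: the 16×6.5 cube at (3, 8.5) lies entirely inside the 29×29 cube, so the union is just the 29×29 cube — area = 841.00 mm². Checking containment: the cross-section at z = 17.28 is a subset of the cross-section at z = 5.28.

entirely on top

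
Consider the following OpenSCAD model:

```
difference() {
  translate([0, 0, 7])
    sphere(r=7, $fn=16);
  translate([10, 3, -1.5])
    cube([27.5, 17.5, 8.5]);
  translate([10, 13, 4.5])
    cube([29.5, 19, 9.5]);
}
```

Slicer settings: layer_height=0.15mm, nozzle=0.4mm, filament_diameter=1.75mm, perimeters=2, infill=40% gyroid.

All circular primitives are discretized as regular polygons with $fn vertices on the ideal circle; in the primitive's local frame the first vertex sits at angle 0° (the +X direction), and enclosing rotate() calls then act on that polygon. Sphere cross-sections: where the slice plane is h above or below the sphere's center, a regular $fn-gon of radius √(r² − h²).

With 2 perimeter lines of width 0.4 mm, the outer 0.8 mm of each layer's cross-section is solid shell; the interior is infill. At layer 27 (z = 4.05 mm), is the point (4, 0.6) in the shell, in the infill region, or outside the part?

At z = 4.05 mm: the r=7 sphere contributes a regular 16-gon of circumradius √(7²−2.95²) = 6.348; the 27.5×17.5 cube at (10, 3) contributes its full rectangle; the cube at (10, 13) is absent (z outside [4.5, 14]); After the difference (first − rest): starting from the r=7 sphere, the 27.5×17.5 cube at (10, 3) misses the remaining region (no effect) — 1 connected region. Overall, the cross-section is a single solid region. The nearest boundary edge runs (5.86, 2.43)→(6.35, 0.00); distance from the point to it = 2.19 mm. The point is inside the cross-section and 2.19 mm from the nearest boundary — more than the 0.8 mm shell width (2 × 0.4), so it's in the infill interior.

infill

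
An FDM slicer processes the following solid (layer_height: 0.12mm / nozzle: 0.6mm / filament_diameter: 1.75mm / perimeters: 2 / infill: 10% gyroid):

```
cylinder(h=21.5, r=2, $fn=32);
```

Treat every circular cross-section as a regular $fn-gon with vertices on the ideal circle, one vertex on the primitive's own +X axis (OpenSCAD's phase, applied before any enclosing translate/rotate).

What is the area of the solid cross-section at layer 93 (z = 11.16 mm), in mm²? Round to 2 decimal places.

At z = 11.16 mm: the r=2 cylinder contributes a regular 32-gon of circumradius 2 (area = (32/2)·2.000²·sin(360°/32) = 12.49 mm²). Overall, the cross-section is a single solid region. Net area = 12.49 mm².

12.49 mm²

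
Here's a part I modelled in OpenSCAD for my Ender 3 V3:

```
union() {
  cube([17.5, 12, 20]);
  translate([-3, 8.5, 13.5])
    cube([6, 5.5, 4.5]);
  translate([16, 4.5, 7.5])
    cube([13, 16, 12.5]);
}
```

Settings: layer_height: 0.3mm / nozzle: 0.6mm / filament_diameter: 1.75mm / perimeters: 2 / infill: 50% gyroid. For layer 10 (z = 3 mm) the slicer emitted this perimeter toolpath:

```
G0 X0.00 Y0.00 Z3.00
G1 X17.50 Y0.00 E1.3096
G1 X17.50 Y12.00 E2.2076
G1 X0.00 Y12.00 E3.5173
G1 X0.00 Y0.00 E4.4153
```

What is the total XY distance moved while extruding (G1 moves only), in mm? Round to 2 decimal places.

Sum the Euclidean lengths of each G1 segment: total = 59.00 mm.

59.00 mm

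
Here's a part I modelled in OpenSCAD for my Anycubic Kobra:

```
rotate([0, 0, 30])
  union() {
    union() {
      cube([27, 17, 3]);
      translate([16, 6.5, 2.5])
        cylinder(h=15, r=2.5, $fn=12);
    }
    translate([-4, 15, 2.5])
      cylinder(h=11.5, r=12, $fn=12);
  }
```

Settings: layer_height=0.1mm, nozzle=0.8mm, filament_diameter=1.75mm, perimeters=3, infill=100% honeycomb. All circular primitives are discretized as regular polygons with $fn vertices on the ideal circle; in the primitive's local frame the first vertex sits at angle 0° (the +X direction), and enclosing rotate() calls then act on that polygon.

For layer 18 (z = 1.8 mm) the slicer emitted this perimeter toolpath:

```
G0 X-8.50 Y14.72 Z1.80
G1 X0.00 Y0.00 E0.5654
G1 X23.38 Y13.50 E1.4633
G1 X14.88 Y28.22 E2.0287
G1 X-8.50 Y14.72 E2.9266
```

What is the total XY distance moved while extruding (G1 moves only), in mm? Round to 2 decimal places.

Sum the Euclidean lengths of each G1 segment: total = 87.99 mm.

87.99 mm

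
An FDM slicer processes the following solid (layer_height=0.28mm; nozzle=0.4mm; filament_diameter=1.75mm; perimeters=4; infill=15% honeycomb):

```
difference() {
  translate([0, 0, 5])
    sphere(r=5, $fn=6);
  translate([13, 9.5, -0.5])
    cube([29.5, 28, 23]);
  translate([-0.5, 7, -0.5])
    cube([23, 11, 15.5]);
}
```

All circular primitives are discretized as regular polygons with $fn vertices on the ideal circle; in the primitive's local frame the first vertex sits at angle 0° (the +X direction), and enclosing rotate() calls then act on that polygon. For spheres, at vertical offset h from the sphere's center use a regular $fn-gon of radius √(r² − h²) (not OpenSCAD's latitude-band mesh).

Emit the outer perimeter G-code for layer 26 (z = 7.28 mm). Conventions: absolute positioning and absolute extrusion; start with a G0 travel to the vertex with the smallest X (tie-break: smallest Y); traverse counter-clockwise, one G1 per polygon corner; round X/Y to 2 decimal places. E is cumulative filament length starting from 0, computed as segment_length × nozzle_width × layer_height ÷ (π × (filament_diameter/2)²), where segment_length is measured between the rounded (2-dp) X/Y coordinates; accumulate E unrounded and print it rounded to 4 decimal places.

G0 X-4.45 Y0.00 Z7.28
G1 X-2.22 Y-3.85 E0.2072
G1 X2.22 Y-3.85 E0.4139
G1 X4.45 Y0.00 E0.6211
G1 X2.22 Y3.85 E0.8283
G1 X-2.22 Y3.85 E1.0350
G1 X-4.45 Y0.00 E1.2422

At z = 7.28 mm: the r=5 sphere slices to a regular 6-gon of circumradius 4.450 (√(r²−h²) with h=2.28 from center); the 29.5×28 cube at (13, 9.5) contributes its full rectangle; the 23×11 cube at (-0.5, 7) contributes its full rectangle; After the difference (first − rest): starting from the r=5 sphere, the 29.5×28 cube at (13, 9.5) misses the remaining region (no effect); the 23×11 cube at (-0.5, 7) misses the remaining region (no effect) — 1 connected region. The outline is a single polygon with 6 vertices. Extrusion per mm of travel: 0.4 × 0.28 / (π × 0.875²) = 0.046564. Accumulating E over each segment gives final E = 1.2422.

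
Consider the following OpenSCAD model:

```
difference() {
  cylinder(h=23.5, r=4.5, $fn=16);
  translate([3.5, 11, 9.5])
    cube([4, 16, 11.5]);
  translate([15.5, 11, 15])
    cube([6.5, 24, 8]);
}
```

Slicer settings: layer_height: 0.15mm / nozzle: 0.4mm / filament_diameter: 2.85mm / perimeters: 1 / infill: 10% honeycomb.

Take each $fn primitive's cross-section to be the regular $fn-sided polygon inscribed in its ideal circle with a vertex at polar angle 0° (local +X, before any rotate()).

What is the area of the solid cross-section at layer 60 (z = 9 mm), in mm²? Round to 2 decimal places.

61.99 mm²

At z = 9 mm: the r=4.5 cylinder gives a regular 16-gon of circumradius 4.5 (constant along its height) (area = (16/2)·4.500²·sin(360°/16) = 61.99 mm²); the cube at (3.5, 11) is absent (z outside [9.5, 21]); the cube at (15.5, 11) is not intersected at this z (z outside [15, 23]); After the difference (first − rest): none of the subtracted shapes is present at this height, so the r=4.5 cylinder is unchanged — area = 61.99 mm². Overall, the cross-section is a single solid region. Net area = 61.99 mm².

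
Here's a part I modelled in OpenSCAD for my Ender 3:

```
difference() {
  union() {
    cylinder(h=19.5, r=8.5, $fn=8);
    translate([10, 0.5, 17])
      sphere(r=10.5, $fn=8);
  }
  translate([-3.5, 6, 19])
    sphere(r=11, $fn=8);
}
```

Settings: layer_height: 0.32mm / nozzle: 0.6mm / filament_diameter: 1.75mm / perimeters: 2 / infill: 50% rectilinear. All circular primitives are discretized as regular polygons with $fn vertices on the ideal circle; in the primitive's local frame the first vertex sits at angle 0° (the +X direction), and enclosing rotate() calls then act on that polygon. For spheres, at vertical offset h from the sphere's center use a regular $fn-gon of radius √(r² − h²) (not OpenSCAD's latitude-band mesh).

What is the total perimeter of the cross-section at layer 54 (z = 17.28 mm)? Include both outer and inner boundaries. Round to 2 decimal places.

80.80 mm

At z = 17.28 mm: the r=8.5 cylinder gives a regular 8-gon of circumradius 8.5 (constant along its height) (perimeter = 2·8·8.500·sin(180°/8) = 52.04 mm); the r=10.5 sphere at (10, 0.5) contributes a regular 8-gon of circumradius √(10.5²−0.28²) = 10.496 (perimeter = 2·8·10.496·sin(180°/8) = 64.27 mm); Combining (union): the regions partially overlap (shared area 83.72 mm²), so the edge portions inside another operand are dropped and the merged outline is re-measured after clipping — boundary = 80.07 mm; the sphere at (-3.5, 6): section is a regular 8-gon, circumradius = √(r²−h²) = √(11²−1.72²) = 10.865 (perimeter = 2·8·10.865·sin(180°/8) = 66.52 mm); Subtracting the remaining from the first: starting from the result so far, the r=11 sphere at (-3.5, 6) partially overlaps it — only the 147.11 mm² overlap (of its 333.87 mm²) is removed, clipping the outline — boundary = 80.80 mm. Overall, the cross-section is a single solid region. Total boundary length (outer) = 80.80 mm.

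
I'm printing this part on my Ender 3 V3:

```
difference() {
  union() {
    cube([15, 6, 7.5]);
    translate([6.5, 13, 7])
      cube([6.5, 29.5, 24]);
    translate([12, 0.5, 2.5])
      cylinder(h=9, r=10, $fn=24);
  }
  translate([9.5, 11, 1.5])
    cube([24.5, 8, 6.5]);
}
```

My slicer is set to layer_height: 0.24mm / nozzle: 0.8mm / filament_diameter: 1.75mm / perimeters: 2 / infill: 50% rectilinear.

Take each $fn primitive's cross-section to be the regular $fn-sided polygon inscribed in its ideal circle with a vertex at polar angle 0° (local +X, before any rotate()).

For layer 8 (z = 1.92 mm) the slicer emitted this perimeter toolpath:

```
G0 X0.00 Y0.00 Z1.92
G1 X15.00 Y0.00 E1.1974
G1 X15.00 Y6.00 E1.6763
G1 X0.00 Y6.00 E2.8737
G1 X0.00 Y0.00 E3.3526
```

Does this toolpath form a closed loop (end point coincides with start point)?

Start point (G0): (0.00, 0.00). End point (last G1): the path returns to the start — closed.

yes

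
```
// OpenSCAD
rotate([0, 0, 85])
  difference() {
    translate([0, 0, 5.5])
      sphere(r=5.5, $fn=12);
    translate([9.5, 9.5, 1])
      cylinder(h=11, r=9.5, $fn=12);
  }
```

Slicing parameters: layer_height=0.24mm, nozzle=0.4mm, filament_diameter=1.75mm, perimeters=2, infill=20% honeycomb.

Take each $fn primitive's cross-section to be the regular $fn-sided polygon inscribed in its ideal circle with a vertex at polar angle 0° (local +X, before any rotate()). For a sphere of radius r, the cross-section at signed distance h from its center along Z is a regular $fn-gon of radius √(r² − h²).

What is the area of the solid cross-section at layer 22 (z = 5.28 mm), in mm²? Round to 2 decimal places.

At z = 5.28 mm: the r=5.5 sphere contributes a regular 12-gon of circumradius √(5.5²−0.22²) = 5.496 (area = (12/2)·5.496²·sin(360°/12) = 90.60 mm²); the cylinder at (9.5, 9.5): section is a regular 12-gon, circumradius r=9.5 (area = (12/2)·9.500²·sin(360°/12) = 270.75 mm²); Taking the first minus the rest: starting from the r=5.5 sphere (90.60 mm²), the r=9.5 cylinder at (9.5, 9.5) partially overlaps it — only the 4.72 mm² overlap (of its 270.75 mm²) is removed, clipping the outline — area = 85.89 mm²; (whole slice rotated 85° about Z — lengths, areas and connectivity unchanged). Overall, the cross-section is a single solid region. Net area = 85.89 mm².

85.89 mm²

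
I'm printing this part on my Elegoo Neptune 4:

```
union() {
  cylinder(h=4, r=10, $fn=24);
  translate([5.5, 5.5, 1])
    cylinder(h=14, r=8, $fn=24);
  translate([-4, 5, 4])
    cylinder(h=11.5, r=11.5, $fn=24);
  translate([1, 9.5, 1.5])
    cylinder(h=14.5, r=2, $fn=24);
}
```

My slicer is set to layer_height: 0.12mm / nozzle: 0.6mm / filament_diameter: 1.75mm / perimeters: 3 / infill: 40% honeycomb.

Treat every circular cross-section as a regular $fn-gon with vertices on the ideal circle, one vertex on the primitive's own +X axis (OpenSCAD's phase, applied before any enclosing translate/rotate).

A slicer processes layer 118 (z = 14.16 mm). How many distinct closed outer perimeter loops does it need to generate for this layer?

1

At z = 14.16 mm: the cylinder does not reach this height (z outside [0, 4]); the cylinder at (5.5, 5.5): section is a regular 24-gon, circumradius r=8; the r=11.5 cylinder at (-4, 5) gives a regular 24-gon of circumradius 11.5 (constant along its height); the r=2 cylinder at (1, 9.5) gives a regular 24-gon of circumradius 2 (constant along its height); Merging all regions: the regions partially overlap (shared area 126.48 mm²), so overlapping operands fuse into one piece — 1 connected region. The result has 1 disconnected region.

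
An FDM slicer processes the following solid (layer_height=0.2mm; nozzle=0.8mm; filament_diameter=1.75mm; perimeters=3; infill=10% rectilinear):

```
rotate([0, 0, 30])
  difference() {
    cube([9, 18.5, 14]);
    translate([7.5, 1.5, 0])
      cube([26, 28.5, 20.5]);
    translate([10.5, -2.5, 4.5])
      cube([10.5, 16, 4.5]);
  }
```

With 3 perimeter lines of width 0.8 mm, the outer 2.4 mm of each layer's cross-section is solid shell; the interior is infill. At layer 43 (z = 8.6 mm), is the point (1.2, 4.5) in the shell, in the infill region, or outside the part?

At z = 8.6 mm: the 9×18.5 cube contributes its full rectangle; the cube at (7.5, 1.5) is present — its section is the full 26×28.5 rectangle; the cube at (10.5, -2.5) is present — its section is the full 10.5×16 rectangle; Taking the first minus the rest: starting from the 9×18.5 cube, the 26×28.5 cube at (7.5, 1.5) partially overlaps it — only the 25.50 mm² overlap (of its 741.00 mm²) is removed, clipping the outline; the 10.5×16 cube at (10.5, -2.5) misses the remaining region (no effect) — 1 connected region; (rotated 30° about Z; rotation is an isometry so areas/perimeters/island counts are preserved). Overall, the cross-section is a single solid region. Undo the 30° rotation: the query point maps to (3.289, 3.297) in the un-rotated model frame. The nearest boundary edge runs (0.00, 0.00)→(0.00, 18.50); distance from the point to it = 3.29 mm. The point is inside the cross-section and 3.29 mm from the nearest boundary — more than the 2.4 mm shell width (3 × 0.8), so it's in the infill interior.

infill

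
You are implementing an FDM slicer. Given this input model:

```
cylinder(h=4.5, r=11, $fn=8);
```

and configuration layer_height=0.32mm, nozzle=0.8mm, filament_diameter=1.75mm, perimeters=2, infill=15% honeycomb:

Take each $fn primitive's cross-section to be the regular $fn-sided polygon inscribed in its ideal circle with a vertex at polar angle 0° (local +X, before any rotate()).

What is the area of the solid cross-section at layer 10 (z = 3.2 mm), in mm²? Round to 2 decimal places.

At z = 3.2 mm: the r=11 cylinder gives a regular 8-gon of circumradius 11 (constant along its height) (area = (8/2)·11.000²·sin(360°/8) = 342.24 mm²). Overall, the cross-section is a single solid region. Net area = 342.24 mm².

342.24 mm²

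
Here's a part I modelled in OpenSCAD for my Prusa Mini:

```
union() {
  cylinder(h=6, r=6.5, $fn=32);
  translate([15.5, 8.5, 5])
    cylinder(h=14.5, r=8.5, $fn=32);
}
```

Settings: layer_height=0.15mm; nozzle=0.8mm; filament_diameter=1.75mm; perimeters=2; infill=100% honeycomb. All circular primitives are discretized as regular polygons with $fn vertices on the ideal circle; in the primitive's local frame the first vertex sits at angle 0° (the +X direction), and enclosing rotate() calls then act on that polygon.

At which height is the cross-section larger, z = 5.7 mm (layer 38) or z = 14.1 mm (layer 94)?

layer 38 (z = 5.7 mm)

Layer 38 (z = 5.7): the r=6.5 cylinder contributes a regular 32-gon of circumradius 6.5 (area = (32/2)·6.500²·sin(360°/32) = 131.88 mm²); the r=8.5 cylinder at (15.5, 8.5) contributes a regular 32-gon of circumradius 8.5 (area = (32/2)·8.500²·sin(360°/32) = 225.52 mm²); Taking the union: the 2 present regions are separate (no shared area or edge), so areas and boundary lengths simply add and each stays a separate island — area = 357.41 mm². So its area = 357.41 mm². Layer 94 (z = 14.1): the cylinder is not intersected at this z (z outside [0, 6]); the r=8.5 cylinder at (15.5, 8.5) contributes a regular 32-gon of circumradius 8.5 (area = (32/2)·8.500²·sin(360°/32) = 225.52 mm²); Merging all regions: only the r=8.5 cylinder at (15.5, 8.5) is present, so the union is just that shape — area = 225.52 mm². So its area = 225.52 mm². Layer 38 is larger (357.41 vs 225.52 mm²).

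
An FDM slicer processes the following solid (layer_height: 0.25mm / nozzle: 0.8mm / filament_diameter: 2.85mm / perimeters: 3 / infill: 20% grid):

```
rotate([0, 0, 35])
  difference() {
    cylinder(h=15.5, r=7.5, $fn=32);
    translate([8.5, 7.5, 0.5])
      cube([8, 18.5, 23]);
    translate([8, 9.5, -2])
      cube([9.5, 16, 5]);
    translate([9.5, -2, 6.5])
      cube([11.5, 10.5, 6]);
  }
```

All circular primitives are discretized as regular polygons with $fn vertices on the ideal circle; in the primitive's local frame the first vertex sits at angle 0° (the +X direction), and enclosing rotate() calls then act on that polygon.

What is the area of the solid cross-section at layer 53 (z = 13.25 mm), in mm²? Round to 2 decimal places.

175.58 mm²

At z = 13.25 mm: the cylinder: section is a regular 32-gon, circumradius r=7.5 (area = (32/2)·7.500²·sin(360°/32) = 175.58 mm²); the 8×18.5 cube at (8.5, 7.5) contributes its full rectangle (area 148.00 mm²); the cube at (8, 9.5) is absent (z outside [-2, 3]); the cube at (9.5, -2) does not reach this height (z outside [6.5, 12.5]); After the difference (first − rest): starting from the r=7.5 cylinder (175.58 mm²), the 8×18.5 cube at (8.5, 7.5) misses the remaining region (no effect) — area = 175.58 mm²; (whole slice rotated 35° about Z — lengths, areas and connectivity unchanged). Overall, the cross-section is a single solid region. Net area = 175.58 mm².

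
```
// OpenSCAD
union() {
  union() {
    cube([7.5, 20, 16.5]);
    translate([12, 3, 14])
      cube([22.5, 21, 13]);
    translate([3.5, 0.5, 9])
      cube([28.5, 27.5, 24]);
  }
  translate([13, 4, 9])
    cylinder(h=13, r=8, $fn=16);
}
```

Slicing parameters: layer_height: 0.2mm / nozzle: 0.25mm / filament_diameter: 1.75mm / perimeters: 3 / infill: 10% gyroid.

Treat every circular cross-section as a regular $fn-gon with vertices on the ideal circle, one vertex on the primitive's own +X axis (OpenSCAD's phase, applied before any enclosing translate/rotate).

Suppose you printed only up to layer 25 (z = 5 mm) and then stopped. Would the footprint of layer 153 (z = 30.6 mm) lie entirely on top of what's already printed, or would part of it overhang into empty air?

Compare the two slices. At z = 5: the 7.5×20 cube contributes its full rectangle (area 150.00 mm²); the cube at (12, 3) does not reach this height (z outside [14, 27]); the cube at (3.5, 0.5) is absent (z outside [9, 33]); Taking the union: only the 7.5×20 cube is present, so the union is just that shape — area = 150.00 mm²; the cylinder at (13, 4) is not intersected at this z (z outside [9, 22]); Combining (union): only that combined region is present, so the union is just that shape — area = 150.00 mm². At z = 30.6: the cube does not reach this height (z outside [0, 16.5]); the cube at (12, 3) does not reach this height (z outside [14, 27]); the 28.5×27.5 cube at (3.5, 0.5) contributes its full rectangle (area 783.75 mm²); Taking the union: only the 28.5×27.5 cube at (3.5, 0.5) is present, so the union is just that shape — area = 783.75 mm²; the cylinder at (13, 4) is absent (z outside [9, 22]); Merging all regions: only the result so far is present, so the union is just that shape — area = 783.75 mm². Checking containment: at z = 30.6 the cross-section extends beyond the z = 5 cross-section by about 705.75 mm².

part overhangs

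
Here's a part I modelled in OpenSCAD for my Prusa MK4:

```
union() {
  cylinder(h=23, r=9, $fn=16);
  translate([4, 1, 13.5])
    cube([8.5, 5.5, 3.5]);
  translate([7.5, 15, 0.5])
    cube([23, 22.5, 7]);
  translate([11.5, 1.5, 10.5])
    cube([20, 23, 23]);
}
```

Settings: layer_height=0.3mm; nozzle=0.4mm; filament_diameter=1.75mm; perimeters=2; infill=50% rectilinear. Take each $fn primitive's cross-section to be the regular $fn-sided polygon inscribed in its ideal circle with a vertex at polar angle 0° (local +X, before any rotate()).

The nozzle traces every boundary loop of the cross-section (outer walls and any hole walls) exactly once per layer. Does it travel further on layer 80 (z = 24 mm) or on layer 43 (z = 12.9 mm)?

Layer 80 (z = 24): the cylinder does not reach this height (z outside [0, 23]); the cube at (4, 1) is not intersected at this z (z outside [13.5, 17]); the cube at (7.5, 15) does not reach this height (z outside [0.5, 7.5]); the 20×23 cube at (11.5, 1.5) contributes its full rectangle (perimeter 86.00 mm); Merging all regions: only the 20×23 cube at (11.5, 1.5) is present, so the union is just that shape — boundary = 86.00 mm. So its perimeter = 86.00 mm. Layer 43 (z = 12.9): the r=9 cylinder gives a regular 16-gon of circumradius 9 (constant along its height) (perimeter = 2·16·9.000·sin(180°/16) = 56.19 mm); the cube at (4, 1) does not reach this height (z outside [13.5, 17]); the cube at (7.5, 15) is not intersected at this z (z outside [0.5, 7.5]); the cube at (11.5, 1.5) is present — its section is the full 20×23 rectangle (perimeter 86.00 mm); Merging all regions: the 2 present regions are separate (no shared area or edge), so areas and boundary lengths simply add and each stays a separate island — boundary = 142.19 mm. So its perimeter = 142.19 mm. Layer 43 is larger (142.19 vs 86.00 mm).

layer 43 (z = 12.9 mm)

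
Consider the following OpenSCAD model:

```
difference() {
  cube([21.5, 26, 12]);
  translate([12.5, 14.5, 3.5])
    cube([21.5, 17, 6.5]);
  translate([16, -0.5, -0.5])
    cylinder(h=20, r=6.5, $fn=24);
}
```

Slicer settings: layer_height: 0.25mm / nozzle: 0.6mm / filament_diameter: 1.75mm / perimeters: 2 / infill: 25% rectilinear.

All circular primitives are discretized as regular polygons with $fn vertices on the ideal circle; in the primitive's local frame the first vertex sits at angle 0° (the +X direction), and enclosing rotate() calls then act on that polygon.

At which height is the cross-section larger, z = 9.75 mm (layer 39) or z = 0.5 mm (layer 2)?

layer 2 (z = 0.5 mm)

Layer 39 (z = 9.75): the cube is present — its section is the full 21.5×26 rectangle (area 559.00 mm²); the cube at (12.5, 14.5) is present — its section is the full 21.5×17 rectangle (area 365.50 mm²); the r=6.5 cylinder at (16, -0.5) gives a regular 24-gon of circumradius 6.5 (constant along its height) (area = (24/2)·6.500²·sin(360°/24) = 131.22 mm²); Subtracting the remaining from the first: starting from the 21.5×26 cube (559.00 mm²), the 21.5×17 cube at (12.5, 14.5) partially overlaps it — only the 103.50 mm² overlap (of its 365.50 mm²) is removed, clipping the outline; the r=6.5 cylinder at (16, -0.5) partially overlaps it — only the 57.41 mm² overlap (of its 131.22 mm²) is removed, clipping the outline — area = 398.09 mm². So its area = 398.09 mm². Layer 2 (z = 0.5): the 21.5×26 cube contributes its full rectangle (area 559.00 mm²); the cube at (12.5, 14.5) does not reach this height (z outside [3.5, 10]); the cylinder at (16, -0.5): section is a regular 24-gon, circumradius r=6.5 (area = (24/2)·6.500²·sin(360°/24) = 131.22 mm²); Taking the first minus the rest: starting from the 21.5×26 cube (559.00 mm²), the r=6.5 cylinder at (16, -0.5) partially overlaps it — only the 57.41 mm² overlap (of its 131.22 mm²) is removed, clipping the outline — area = 501.59 mm². So its area = 501.59 mm². Layer 2 is larger (501.59 vs 398.09 mm²).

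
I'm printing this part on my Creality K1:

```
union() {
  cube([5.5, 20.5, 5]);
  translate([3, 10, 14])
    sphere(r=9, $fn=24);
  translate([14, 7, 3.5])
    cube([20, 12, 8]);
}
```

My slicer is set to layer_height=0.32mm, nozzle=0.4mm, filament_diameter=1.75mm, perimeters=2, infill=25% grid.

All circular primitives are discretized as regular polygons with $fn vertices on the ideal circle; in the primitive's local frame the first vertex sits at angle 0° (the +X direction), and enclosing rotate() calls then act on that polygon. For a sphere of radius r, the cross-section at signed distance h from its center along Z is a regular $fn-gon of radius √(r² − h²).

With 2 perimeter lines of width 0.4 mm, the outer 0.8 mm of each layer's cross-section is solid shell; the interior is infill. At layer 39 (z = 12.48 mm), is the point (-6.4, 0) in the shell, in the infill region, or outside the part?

outside

At z = 12.48 mm: the cube is absent (z outside [0, 5]); the r=9 sphere at (3, 10) slices to a regular 24-gon of circumradius 8.871 (√(r²−h²) with h=1.52 from center); the cube at (14, 7) does not reach this height (z outside [3.5, 11.5]); Taking the union: only the r=9 sphere at (3, 10) is present, so the union is just that shape — 1 connected region. Overall, the cross-section is a single solid region. The nearest boundary edge runs (-4.68, 5.56)→(-3.27, 3.73); distance from the point to it = 4.87 mm. The point is not inside any of the regions above, so it lies outside the cross-section (4.87 mm from the nearest boundary).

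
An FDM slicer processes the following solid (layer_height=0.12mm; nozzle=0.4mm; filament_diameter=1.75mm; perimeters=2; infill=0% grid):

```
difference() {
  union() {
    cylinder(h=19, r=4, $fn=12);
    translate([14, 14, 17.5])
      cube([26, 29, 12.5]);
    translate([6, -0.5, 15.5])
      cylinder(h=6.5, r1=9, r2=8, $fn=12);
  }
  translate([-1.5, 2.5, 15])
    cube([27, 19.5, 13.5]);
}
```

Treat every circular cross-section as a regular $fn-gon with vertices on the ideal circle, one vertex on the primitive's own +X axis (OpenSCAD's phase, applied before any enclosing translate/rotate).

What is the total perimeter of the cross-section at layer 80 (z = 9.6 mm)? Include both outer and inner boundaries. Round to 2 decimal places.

At z = 9.6 mm: the cylinder: section is a regular 12-gon, circumradius r=4 (perimeter = 2·12·4.000·sin(180°/12) = 24.85 mm); the cube at (14, 14) is not intersected at this z (z outside [17.5, 30]); the cone at (6, -0.5) does not reach this height (z outside [15.5, 22]); Merging all regions: only the r=4 cylinder is present, so the union is just that shape — boundary = 24.85 mm; the cube at (-1.5, 2.5) is absent (z outside [15, 28.5]); After the difference (first − rest): none of the subtracted shapes is present at this height, so that combined region is unchanged — boundary = 24.85 mm. Overall, the cross-section is a single solid region. Total boundary length (outer) = 24.85 mm.

24.85 mm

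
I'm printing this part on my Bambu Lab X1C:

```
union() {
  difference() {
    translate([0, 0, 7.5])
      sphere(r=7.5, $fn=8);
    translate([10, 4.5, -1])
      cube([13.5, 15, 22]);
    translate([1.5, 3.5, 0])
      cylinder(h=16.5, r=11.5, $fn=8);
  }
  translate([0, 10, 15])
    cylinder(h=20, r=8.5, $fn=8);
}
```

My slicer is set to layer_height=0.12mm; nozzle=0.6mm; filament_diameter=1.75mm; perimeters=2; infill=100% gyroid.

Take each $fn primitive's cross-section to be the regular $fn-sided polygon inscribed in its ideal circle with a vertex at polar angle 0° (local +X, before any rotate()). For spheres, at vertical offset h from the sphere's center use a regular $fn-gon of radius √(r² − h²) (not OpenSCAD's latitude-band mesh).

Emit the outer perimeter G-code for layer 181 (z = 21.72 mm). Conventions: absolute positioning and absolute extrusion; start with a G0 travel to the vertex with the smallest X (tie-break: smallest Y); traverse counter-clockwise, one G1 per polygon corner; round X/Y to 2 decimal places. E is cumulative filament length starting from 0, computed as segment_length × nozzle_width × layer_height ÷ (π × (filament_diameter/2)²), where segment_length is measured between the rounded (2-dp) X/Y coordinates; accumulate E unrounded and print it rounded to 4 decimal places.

At z = 21.72 mm: the sphere does not reach this height (|z−center|=14.220 > r=7.5); the cube at (10, 4.5) is not intersected at this z (z outside [-1, 21]); the cylinder at (1.5, 3.5) is not intersected at this z (z outside [0, 16.5]); Subtracting the remaining from the first: the first operand is absent here, so nothing remains; the r=8.5 cylinder at (0, 10) contributes a regular 8-gon of circumradius 8.5; Combining (union): only the r=8.5 cylinder at (0, 10) is present, so the union is just that shape — 1 connected region. The outline is a single polygon with 8 vertices. Extrusion per mm of travel: 0.6 × 0.12 / (π × 0.875²) = 0.029934. Accumulating E over each segment gives final E = 1.5579.

G0 X-8.50 Y10.00 Z21.72
G1 X-6.01 Y3.99 E0.1947
G1 X0.00 Y1.50 E0.3895
G1 X6.01 Y3.99 E0.5842
G1 X8.50 Y10.00 E0.7789
G1 X6.01 Y16.01 E0.9737
G1 X0.00 Y18.50 E1.1684
G1 X-6.01 Y16.01 E1.3631
G1 X-8.50 Y10.00 E1.5579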